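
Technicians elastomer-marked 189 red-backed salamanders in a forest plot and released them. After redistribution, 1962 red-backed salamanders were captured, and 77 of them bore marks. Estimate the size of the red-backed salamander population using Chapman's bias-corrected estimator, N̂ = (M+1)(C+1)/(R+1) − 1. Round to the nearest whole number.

N ≈ 4781

N̂ = (189+1)(1962+1)/(77+1) − 1 = 190·1963/78 − 1
= 372970/78 − 1 ≈ 4781.7 − 1 ≈ 4780.7 → 4781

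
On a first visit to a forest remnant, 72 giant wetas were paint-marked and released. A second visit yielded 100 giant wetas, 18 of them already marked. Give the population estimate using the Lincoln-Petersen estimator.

N = 400

N = (72 × 100) / 18 = 7200 / 18 = 400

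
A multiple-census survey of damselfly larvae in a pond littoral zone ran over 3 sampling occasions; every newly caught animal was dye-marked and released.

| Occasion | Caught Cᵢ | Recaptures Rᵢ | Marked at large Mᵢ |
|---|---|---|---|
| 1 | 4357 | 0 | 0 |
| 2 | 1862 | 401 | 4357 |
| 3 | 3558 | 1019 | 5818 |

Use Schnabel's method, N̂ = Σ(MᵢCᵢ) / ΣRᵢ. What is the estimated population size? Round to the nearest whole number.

N ≈ 20,291

Σ MᵢCᵢ = 0·4357 + 4357·1862 + 5818·3558 = 0 + 8112734 + 20700444 = 28813178
Σ Rᵢ = 0 + 401 + 1019 = 1420
N̂ = 28813178 / 1420 ≈ 20291.0 → 20291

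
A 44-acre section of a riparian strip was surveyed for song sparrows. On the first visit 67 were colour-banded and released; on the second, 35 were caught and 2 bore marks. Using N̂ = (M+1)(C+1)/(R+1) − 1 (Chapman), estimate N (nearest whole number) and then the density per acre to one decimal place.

density ≈ 18.5 song sparrows per acre

N̂ = 68·36/3 − 1 = 2448/3 − 1 = 815
Density = N̂ / area = 815 / 44 ≈ 18.52 → 18.5 per acre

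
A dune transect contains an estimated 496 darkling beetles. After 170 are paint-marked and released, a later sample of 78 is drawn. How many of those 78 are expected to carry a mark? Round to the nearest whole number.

Expected recaptures E[R] = M·C / N.
E[R] = 170 × 78 / 496 = 13260 / 496 ≈ 26.7 → 27

expected recaptures ≈ 27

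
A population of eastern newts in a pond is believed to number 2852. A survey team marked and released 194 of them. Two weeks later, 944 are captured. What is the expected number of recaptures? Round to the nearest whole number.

The marked fraction of the population is 194/2852, so in a sample of 944 expect C·(M/N) marked.
E[R] = 194 × 944 / 2852 = 183136 / 2852 ≈ 64.2 → 64

expected recaptures ≈ 64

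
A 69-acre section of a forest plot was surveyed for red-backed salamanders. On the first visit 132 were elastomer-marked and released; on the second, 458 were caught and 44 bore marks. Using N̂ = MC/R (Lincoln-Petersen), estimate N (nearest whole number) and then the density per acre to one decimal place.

N̂ = 132·458/44 = 60456/44 = 1374
Density = N̂ / area = 1374 / 69 ≈ 19.91 → 19.9 per acre

density ≈ 19.9 red-backed salamanders per acre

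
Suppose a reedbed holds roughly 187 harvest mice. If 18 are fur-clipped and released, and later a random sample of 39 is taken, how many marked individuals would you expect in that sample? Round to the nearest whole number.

Expected recaptures E[R] = M·C / N.
E[R] = 18 × 39 / 187 = 702 / 187 ≈ 3.8 → 4

expected recaptures ≈ 4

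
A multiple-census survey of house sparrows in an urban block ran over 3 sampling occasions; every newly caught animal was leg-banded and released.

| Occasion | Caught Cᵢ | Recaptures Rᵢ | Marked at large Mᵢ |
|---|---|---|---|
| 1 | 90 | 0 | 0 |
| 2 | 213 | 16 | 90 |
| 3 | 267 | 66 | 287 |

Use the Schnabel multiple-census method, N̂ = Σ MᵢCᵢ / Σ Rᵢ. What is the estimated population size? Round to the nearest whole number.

Σ MᵢCᵢ = 0·90 + 90·213 + 287·267 = 0 + 19170 + 76629 = 95799
Σ Rᵢ = 0 + 16 + 66 = 82
N̂ = 95799 / 82 ≈ 1168.3 → 1168

N ≈ 1168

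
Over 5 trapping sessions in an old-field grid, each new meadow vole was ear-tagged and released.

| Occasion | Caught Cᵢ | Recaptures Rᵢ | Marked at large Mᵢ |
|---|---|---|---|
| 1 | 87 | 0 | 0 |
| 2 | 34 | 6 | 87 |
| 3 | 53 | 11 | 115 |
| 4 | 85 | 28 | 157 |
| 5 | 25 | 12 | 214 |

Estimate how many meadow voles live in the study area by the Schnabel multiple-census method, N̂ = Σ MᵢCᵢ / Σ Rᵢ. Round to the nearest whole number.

N ≈ 487

Σ MᵢCᵢ = 0·87 + 87·34 + 115·53 + 157·85 + 214·25 = 0 + 2958 + 6095 + 13345 + 5350 = 27748
Σ Rᵢ = 0 + 6 + 11 + 28 + 12 = 57
N̂ = 27748 / 57 ≈ 486.8 → 487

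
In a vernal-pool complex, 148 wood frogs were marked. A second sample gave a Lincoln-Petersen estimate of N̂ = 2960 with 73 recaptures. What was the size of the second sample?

From N = M·C/R: C = N·R / M = 2960·73 / 148 = 216080 / 148 = 1460.

C = 1460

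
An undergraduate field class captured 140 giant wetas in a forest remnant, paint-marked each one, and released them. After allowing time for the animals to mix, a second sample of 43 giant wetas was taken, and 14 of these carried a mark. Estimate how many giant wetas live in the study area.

Lincoln-Petersen assumes M/N = R/C, so N = M·C / R.
N = (140 × 43) / 14 = 6020 / 14 = 430

N = 430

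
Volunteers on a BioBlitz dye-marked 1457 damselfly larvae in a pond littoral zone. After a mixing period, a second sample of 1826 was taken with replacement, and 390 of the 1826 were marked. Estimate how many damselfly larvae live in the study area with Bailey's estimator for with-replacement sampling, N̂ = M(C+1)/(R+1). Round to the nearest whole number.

N ≈ 6808

N̂ = 1457·(1826+1)/(390+1) = 1457·1827/391 = 2661939/391 ≈ 6808.0 → 6808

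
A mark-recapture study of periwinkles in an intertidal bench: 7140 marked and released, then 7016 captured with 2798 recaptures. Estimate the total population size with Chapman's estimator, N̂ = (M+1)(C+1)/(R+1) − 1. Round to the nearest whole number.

N̂ = (7140+1)(7016+1)/(2798+1) − 1 = 7141·7017/2799 − 1
= 50108397/2799 − 1 ≈ 17902.2 − 1 ≈ 17901.2 → 17901

N ≈ 17,901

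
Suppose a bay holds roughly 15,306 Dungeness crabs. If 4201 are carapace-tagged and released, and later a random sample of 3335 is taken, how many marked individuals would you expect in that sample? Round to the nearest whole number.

expected recaptures ≈ 915

The marked fraction of the population is 4201/15306, so in a sample of 3335 expect C·(M/N) marked.
E[R] = 4201 × 3335 / 15306 = 14010335 / 15306 ≈ 915.3 → 915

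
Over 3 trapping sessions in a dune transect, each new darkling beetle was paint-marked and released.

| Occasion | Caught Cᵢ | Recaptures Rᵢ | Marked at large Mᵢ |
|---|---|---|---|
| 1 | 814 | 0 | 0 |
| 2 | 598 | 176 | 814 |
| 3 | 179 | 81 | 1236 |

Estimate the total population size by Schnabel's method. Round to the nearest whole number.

Σ MᵢCᵢ = 0·814 + 814·598 + 1236·179 = 0 + 486772 + 221244 = 708016
Σ Rᵢ = 0 + 176 + 81 = 257
N̂ = 708016 / 257 ≈ 2754.9 → 2755

N ≈ 2755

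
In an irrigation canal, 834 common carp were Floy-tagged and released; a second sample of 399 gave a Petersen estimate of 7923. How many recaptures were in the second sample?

R = 42

From N = M·C/R: R = M·C / N = 834·399 / 7923 = 332766 / 7923 = 42.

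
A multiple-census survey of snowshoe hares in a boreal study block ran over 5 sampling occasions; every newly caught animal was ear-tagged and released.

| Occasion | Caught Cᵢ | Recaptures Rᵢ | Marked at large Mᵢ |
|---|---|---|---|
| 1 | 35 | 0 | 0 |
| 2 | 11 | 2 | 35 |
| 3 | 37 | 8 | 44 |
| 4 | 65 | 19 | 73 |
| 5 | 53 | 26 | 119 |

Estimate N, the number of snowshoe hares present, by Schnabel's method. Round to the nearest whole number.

N ≈ 238

Σ MᵢCᵢ = 0·35 + 35·11 + 44·37 + 73·65 + 119·53 = 0 + 385 + 1628 + 4745 + 6307 = 13065
Σ Rᵢ = 0 + 2 + 8 + 19 + 26 = 55
N̂ = 13065 / 55 ≈ 237.5 → 238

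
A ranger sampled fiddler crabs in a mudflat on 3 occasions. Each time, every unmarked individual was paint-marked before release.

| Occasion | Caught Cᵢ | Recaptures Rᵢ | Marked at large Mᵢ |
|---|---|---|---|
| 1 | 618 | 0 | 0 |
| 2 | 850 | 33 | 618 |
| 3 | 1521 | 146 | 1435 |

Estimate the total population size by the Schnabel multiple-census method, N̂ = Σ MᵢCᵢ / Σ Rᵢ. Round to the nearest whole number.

Σ MᵢCᵢ = 0·618 + 618·850 + 1435·1521 = 0 + 525300 + 2182635 = 2707935
Σ Rᵢ = 0 + 33 + 146 = 179
N̂ = 2707935 / 179 ≈ 15128.1 → 15128

N ≈ 15,128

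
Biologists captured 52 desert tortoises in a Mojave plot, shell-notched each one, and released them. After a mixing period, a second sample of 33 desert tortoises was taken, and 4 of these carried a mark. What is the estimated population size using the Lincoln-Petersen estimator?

N = 429

The marked fraction in the recapture sample should equal the marked fraction in the population: 4/33 = 52/N.
N = (52 × 33) / 4 = 1716 / 4 = 429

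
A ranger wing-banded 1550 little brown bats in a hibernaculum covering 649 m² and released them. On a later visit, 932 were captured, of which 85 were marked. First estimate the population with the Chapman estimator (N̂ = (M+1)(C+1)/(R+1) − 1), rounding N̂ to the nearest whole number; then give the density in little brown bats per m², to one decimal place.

density ≈ 25.9 little brown bats per m²

N̂ = 1551·933/86 − 1 = 1447083/86 − 1 ≈ 16825.5 → 16826
Density = N̂ / area = 16826 / 649 ≈ 25.93 → 25.9 per m²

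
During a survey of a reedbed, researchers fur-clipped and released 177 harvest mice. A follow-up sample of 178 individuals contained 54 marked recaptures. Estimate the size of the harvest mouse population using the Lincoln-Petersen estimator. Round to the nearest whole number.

N ≈ 583

The marked fraction in the recapture sample should equal the marked fraction in the population: 54/178 = 177/N.
N = (177 × 178) / 54 = 31506 / 54 ≈ 583.4 → 583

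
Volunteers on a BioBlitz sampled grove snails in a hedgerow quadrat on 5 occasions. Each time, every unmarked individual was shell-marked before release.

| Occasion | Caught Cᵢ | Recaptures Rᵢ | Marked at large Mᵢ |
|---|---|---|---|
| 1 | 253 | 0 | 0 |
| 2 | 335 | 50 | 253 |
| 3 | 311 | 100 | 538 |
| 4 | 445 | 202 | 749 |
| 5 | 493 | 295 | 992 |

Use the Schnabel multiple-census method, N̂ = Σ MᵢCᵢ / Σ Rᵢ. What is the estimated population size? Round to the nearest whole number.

Σ MᵢCᵢ = 0·253 + 253·335 + 538·311 + 749·445 + 992·493 = 0 + 84755 + 167318 + 333305 + 489056 = 1074434
Σ Rᵢ = 0 + 50 + 100 + 202 + 295 = 647
N̂ = 1074434 / 647 ≈ 1660.6 → 1661

N ≈ 1661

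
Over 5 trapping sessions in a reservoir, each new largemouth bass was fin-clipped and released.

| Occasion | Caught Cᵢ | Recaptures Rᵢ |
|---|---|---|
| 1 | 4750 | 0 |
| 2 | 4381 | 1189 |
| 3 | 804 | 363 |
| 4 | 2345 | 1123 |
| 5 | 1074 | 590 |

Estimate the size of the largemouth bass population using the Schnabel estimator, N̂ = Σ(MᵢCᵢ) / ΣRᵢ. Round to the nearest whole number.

Marked at large before each occasion: Mᵢ = Σⱼ<ᵢ (Cⱼ − Rⱼ) → M1=0, M2=4750, M3=7942, M4=8383, M5=9605
Σ MᵢCᵢ = 0·4750 + 4750·4381 + 7942·804 + 8383·2345 + 9605·1074 = 0 + 20809750 + 6385368 + 19658135 + 10315770 = 57169023
Σ Rᵢ = 0 + 1189 + 363 + 1123 + 590 = 3265
N̂ = 57169023 / 3265 ≈ 17509.7 → 17510

N ≈ 17,510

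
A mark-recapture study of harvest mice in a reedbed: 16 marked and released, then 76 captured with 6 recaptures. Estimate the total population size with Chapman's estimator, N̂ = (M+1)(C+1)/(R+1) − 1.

N = 186

N̂ = (16+1)(76+1)/(6+1) − 1 = 17·77/7 − 1
= 1309/7 − 1 = 187 − 1 = 186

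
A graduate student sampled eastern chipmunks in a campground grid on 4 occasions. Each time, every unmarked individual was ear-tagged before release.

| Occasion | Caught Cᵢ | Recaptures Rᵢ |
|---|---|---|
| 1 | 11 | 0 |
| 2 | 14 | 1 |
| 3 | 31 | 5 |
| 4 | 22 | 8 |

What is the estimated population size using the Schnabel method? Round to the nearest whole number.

N ≈ 143

Marked at large before each occasion: Mᵢ = Σⱼ<ᵢ (Cⱼ − Rⱼ) → M1=0, M2=11, M3=24, M4=50
Σ MᵢCᵢ = 0·11 + 11·14 + 24·31 + 50·22 = 0 + 154 + 744 + 1100 = 1998
Σ Rᵢ = 0 + 1 + 5 + 8 = 14
N̂ = 1998 / 14 ≈ 142.7 → 143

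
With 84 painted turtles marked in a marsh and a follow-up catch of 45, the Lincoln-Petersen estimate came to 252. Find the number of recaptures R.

R = 15

From N = M·C/R: R = M·C / N = 84·45 / 252 = 3780 / 252 = 15.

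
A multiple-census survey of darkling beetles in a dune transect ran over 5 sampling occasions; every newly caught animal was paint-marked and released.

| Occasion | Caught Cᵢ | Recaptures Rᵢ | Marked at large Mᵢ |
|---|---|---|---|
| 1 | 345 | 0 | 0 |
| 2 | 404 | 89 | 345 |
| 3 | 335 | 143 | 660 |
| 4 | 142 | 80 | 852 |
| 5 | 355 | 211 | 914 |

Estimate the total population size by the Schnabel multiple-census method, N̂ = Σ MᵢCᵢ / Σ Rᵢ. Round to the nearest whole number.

Σ MᵢCᵢ = 0·345 + 345·404 + 660·335 + 852·142 + 914·355 = 0 + 139380 + 221100 + 120984 + 324470 = 805934
Σ Rᵢ = 0 + 89 + 143 + 80 + 211 = 523
N̂ = 805934 / 523 ≈ 1541.0 → 1541

N ≈ 1541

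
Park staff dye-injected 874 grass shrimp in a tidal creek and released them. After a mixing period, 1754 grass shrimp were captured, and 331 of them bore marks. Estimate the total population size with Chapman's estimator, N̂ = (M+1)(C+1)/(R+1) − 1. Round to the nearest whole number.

N̂ = (874+1)(1754+1)/(331+1) − 1 = 875·1755/332 − 1
= 1535625/332 − 1 ≈ 4625.4 − 1 ≈ 4624.4 → 4624

N ≈ 4624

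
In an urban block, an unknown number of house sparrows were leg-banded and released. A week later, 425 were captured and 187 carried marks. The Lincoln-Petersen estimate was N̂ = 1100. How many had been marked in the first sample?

M = 484

From N = M·C/R: M = N·R / C = 1100·187 / 425 = 205700 / 425 = 484.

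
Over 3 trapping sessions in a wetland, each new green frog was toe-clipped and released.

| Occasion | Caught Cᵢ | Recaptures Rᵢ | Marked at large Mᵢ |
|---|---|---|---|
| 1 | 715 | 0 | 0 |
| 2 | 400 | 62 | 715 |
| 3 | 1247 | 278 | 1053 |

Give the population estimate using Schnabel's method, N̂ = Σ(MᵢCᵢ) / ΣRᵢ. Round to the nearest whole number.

N ≈ 4703

Σ MᵢCᵢ = 0·715 + 715·400 + 1053·1247 = 0 + 286000 + 1313091 = 1599091
Σ Rᵢ = 0 + 62 + 278 = 340
N̂ = 1599091 / 340 ≈ 4703.2 → 4703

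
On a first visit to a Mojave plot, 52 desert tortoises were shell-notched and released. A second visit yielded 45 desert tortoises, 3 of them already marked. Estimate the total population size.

Lincoln-Petersen assumes M/N = R/C, so N = M·C / R.
N = (52 × 45) / 3 = 2340 / 3 = 780

N = 780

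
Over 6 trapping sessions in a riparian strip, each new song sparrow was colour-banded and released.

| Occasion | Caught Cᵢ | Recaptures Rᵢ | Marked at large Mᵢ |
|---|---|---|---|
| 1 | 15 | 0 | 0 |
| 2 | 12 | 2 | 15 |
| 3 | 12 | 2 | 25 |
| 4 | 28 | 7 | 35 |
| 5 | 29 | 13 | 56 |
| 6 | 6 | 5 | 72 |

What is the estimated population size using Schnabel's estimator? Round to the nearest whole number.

Σ MᵢCᵢ = 0·15 + 15·12 + 25·12 + 35·28 + 56·29 + 72·6 = 0 + 180 + 300 + 980 + 1624 + 432 = 3516
Σ Rᵢ = 0 + 2 + 2 + 7 + 13 + 5 = 29
N̂ = 3516 / 29 ≈ 121.2 → 121

N ≈ 121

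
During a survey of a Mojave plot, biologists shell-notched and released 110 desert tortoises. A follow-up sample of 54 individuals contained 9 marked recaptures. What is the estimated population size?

N = 660

N = (110 × 54) / 9 = 5940 / 9 = 660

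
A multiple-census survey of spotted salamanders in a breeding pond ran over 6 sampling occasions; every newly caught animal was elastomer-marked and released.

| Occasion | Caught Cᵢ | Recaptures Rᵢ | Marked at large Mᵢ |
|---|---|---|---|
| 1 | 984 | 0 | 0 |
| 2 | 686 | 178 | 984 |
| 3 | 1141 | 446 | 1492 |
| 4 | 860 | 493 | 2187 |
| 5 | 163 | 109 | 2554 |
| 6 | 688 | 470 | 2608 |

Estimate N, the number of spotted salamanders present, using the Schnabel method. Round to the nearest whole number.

N ≈ 3814

Σ MᵢCᵢ = 0·984 + 984·686 + 1492·1141 + 2187·860 + 2554·163 + 2608·688 = 0 + 675024 + 1702372 + 1880820 + 416302 + 1794304 = 6468822
Σ Rᵢ = 0 + 178 + 446 + 493 + 109 + 470 = 1696
N̂ = 6468822 / 1696 ≈ 3814.2 → 3814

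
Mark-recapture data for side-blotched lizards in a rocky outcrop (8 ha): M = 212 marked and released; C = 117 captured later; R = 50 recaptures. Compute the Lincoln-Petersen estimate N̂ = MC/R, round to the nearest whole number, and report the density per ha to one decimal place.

N̂ = 212·117/50 = 24804/50 ≈ 496.1 → 496
Density = N̂ / area = 496 / 8 = 62.0 per ha

density ≈ 62.0 side-blotched lizards per ha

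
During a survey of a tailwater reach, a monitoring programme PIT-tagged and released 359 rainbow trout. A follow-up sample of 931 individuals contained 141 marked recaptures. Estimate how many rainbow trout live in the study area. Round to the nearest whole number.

N = (359 × 931) / 141 = 334229 / 141 ≈ 2370.4 → 2370

N ≈ 2370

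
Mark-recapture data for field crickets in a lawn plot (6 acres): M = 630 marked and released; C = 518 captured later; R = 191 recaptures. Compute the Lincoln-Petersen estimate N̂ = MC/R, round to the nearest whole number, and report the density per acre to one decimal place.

N̂ = 630·518/191 = 326340/191 ≈ 1708.6 → 1709
Density = N̂ / area = 1709 / 6 ≈ 284.83 → 284.8 per acre

density ≈ 284.8 field crickets per acre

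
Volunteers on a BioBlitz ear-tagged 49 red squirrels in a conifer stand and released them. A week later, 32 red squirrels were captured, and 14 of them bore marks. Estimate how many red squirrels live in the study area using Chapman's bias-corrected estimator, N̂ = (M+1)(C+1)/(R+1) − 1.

N = 109

N̂ = (49+1)(32+1)/(14+1) − 1 = 50·33/15 − 1
= 1650/15 − 1 = 110 − 1 = 109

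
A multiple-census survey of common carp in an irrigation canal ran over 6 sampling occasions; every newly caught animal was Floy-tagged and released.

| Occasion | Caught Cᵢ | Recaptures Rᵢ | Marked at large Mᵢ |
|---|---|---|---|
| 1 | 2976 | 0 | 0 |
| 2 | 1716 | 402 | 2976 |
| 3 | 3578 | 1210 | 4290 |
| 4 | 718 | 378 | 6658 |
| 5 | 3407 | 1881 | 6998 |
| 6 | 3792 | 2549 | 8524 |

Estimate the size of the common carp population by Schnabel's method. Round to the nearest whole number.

Σ MᵢCᵢ = 0·2976 + 2976·1716 + 4290·3578 + 6658·718 + 6998·3407 + 8524·3792 = 0 + 5106816 + 15349620 + 4780444 + 23842186 + 32323008 = 81402074
Σ Rᵢ = 0 + 402 + 1210 + 378 + 1881 + 2549 = 6420
N̂ = 81402074 / 6420 ≈ 12679.45 → 12679

N ≈ 12,679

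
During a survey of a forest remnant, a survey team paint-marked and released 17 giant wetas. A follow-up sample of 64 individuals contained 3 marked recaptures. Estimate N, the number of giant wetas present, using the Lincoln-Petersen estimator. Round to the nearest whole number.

Lincoln-Petersen assumes M/N = R/C, so N = M·C / R.
N = (17 × 64) / 3 = 1088 / 3 ≈ 362.7 → 363

N ≈ 363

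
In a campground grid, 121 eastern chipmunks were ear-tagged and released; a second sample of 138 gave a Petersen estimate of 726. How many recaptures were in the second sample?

R = 23

From N = M·C/R: R = M·C / N = 121·138 / 726 = 16698 / 726 = 23.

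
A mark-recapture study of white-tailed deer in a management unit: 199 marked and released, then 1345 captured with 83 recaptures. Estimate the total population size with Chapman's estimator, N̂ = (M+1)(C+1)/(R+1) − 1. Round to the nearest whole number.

N̂ = (199+1)(1345+1)/(83+1) − 1 = 200·1346/84 − 1
= 269200/84 − 1 ≈ 3204.8 − 1 ≈ 3203.8 → 3204

N ≈ 3204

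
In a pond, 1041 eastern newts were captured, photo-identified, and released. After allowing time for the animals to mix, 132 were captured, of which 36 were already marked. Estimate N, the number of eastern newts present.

N = 3817

The marked fraction in the recapture sample should equal the marked fraction in the population: 36/132 = 1041/N.
N = (1041 × 132) / 36 = 137412 / 36 = 3817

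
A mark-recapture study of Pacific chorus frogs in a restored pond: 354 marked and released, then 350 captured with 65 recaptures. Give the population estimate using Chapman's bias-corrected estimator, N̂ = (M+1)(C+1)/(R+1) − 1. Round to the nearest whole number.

N ≈ 1887

N̂ = (354+1)(350+1)/(65+1) − 1 = 355·351/66 − 1
= 124605/66 − 1 ≈ 1888.0 − 1 ≈ 1887.0 → 1887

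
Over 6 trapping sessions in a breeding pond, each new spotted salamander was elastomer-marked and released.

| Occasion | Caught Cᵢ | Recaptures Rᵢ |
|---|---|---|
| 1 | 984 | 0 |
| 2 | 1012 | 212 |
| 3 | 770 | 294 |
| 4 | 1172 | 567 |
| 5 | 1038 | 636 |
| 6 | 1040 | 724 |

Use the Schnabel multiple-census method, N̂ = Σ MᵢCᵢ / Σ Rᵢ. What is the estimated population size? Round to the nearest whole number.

N ≈ 4681

Marked at large before each occasion: Mᵢ = Σⱼ<ᵢ (Cⱼ − Rⱼ) → M1=0, M2=984, M3=1784, M4=2260, M5=2865, M6=3267
Σ MᵢCᵢ = 0·984 + 984·1012 + 1784·770 + 2260·1172 + 2865·1038 + 3267·1040 = 0 + 995808 + 1373680 + 2648720 + 2973870 + 3397680 = 11389758
Σ Rᵢ = 0 + 212 + 294 + 567 + 636 + 724 = 2433
N̂ = 11389758 / 2433 ≈ 4681.4 → 4681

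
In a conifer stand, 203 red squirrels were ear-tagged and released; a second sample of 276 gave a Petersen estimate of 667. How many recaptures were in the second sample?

From N = M·C/R: R = M·C / N = 203·276 / 667 = 56028 / 667 = 84.

R = 84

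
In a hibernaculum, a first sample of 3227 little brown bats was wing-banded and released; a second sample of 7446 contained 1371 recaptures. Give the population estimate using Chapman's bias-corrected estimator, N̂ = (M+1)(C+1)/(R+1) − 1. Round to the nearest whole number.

N̂ = (3227+1)(7446+1)/(1371+1) − 1 = 3228·7447/1372 − 1
= 24038916/1372 − 1 ≈ 17521.1 − 1 ≈ 17520.1 → 17520

N ≈ 17,520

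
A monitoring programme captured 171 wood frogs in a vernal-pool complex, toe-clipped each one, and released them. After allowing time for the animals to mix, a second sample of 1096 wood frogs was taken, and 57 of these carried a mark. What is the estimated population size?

N = 3288

N = (171 × 1096) / 57 = 187416 / 57 = 3288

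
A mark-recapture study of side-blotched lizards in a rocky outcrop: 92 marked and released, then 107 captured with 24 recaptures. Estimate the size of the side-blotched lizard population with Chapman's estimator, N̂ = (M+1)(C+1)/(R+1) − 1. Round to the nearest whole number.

N̂ = (92+1)(107+1)/(24+1) − 1 = 93·108/25 − 1
= 10044/25 − 1 ≈ 401.8 − 1 ≈ 400.8 → 401

N ≈ 401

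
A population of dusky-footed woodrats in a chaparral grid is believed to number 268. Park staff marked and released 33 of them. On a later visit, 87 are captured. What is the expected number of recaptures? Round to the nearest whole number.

Expected recaptures E[R] = M·C / N.
E[R] = 33 × 87 / 268 = 2871 / 268 ≈ 10.7 → 11

expected recaptures ≈ 11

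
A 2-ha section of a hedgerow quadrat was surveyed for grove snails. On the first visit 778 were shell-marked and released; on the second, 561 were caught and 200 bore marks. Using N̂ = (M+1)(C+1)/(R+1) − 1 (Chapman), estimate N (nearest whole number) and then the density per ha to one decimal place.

N̂ = 779·562/201 − 1 = 437798/201 − 1 ≈ 2177.1 → 2177
Density = N̂ / area = 2177 / 2 ≈ 1088.50 → 1088.5 per ha

density ≈ 1088.5 grove snails per ha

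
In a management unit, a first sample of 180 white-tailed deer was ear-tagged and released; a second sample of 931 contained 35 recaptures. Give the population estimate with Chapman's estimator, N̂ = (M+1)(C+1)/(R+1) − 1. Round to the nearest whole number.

N ≈ 4685

N̂ = (180+1)(931+1)/(35+1) − 1 = 181·932/36 − 1
= 168692/36 − 1 ≈ 4685.9 − 1 ≈ 4684.9 → 4685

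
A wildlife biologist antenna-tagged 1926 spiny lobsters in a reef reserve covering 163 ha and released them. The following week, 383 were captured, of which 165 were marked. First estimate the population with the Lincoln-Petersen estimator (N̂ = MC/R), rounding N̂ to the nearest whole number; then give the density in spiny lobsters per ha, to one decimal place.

density ≈ 27.4 spiny lobsters per ha

N̂ = 1926·383/165 = 737658/165 ≈ 4470.7 → 4471
Density = N̂ / area = 4471 / 163 ≈ 27.43 → 27.4 per ha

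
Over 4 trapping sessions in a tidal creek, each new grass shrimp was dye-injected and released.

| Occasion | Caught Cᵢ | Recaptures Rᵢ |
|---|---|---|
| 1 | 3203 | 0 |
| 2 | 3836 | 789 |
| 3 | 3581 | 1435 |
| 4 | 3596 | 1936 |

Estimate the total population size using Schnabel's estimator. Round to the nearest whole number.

N ≈ 15,591

Marked at large before each occasion: Mᵢ = Σⱼ<ᵢ (Cⱼ − Rⱼ) → M1=0, M2=3203, M3=6250, M4=8396
Σ MᵢCᵢ = 0·3203 + 3203·3836 + 6250·3581 + 8396·3596 = 0 + 12286708 + 22381250 + 30192016 = 64859974
Σ Rᵢ = 0 + 789 + 1435 + 1936 = 4160
N̂ = 64859974 / 4160 ≈ 15591.3 → 15591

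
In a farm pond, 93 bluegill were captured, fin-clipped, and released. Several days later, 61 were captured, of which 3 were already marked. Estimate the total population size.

N = (93 × 61) / 3 = 5673 / 3 = 1891

N = 1891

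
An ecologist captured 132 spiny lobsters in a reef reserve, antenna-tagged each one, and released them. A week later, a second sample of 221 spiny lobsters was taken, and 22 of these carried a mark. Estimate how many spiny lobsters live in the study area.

If marked individuals mix randomly, R/C ≈ M/N, giving N ≈ M·C/R.
N = (132 × 221) / 22 = 29172 / 22 = 1326

N = 1326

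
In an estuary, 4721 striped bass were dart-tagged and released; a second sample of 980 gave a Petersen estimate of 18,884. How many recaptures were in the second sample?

From N = M·C/R: R = M·C / N = 4721·980 / 18884 = 4626580 / 18884 = 245.

R = 245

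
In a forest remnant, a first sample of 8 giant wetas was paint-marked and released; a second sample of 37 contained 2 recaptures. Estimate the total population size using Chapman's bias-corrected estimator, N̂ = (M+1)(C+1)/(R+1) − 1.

N̂ = (8+1)(37+1)/(2+1) − 1 = 9·38/3 − 1
= 342/3 − 1 = 114 − 1 = 113

N = 113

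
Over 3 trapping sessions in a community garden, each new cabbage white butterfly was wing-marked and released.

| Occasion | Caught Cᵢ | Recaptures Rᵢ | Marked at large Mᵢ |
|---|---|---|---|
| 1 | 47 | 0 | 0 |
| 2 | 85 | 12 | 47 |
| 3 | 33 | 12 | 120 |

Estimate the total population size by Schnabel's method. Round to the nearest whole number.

N ≈ 331

Σ MᵢCᵢ = 0·47 + 47·85 + 120·33 = 0 + 3995 + 3960 = 7955
Σ Rᵢ = 0 + 12 + 12 = 24
N̂ = 7955 / 24 ≈ 331.46 → 331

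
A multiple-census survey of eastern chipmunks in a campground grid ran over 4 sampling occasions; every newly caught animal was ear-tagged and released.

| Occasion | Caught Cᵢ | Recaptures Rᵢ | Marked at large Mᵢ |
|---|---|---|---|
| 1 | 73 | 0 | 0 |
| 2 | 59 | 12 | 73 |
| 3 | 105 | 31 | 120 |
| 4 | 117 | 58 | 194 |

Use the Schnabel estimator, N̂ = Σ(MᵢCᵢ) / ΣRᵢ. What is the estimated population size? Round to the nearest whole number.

Σ MᵢCᵢ = 0·73 + 73·59 + 120·105 + 194·117 = 0 + 4307 + 12600 + 22698 = 39605
Σ Rᵢ = 0 + 12 + 31 + 58 = 101
N̂ = 39605 / 101 ≈ 392.1 → 392

N ≈ 392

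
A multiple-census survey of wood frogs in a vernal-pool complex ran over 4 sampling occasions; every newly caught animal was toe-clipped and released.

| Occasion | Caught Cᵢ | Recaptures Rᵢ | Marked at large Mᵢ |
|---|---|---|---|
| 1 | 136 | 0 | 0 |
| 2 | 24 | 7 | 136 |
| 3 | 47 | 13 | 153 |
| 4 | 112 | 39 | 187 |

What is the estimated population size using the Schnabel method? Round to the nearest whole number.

Σ MᵢCᵢ = 0·136 + 136·24 + 153·47 + 187·112 = 0 + 3264 + 7191 + 20944 = 31399
Σ Rᵢ = 0 + 7 + 13 + 39 = 59
N̂ = 31399 / 59 ≈ 532.2 → 532

N ≈ 532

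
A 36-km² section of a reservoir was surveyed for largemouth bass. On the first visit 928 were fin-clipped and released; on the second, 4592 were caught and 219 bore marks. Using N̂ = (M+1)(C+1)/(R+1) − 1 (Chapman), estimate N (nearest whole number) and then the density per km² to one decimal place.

density ≈ 538.7 largemouth bass per km²

N̂ = 929·4593/220 − 1 = 4266897/220 − 1 ≈ 19394.0 → 19394
Density = N̂ / area = 19394 / 36 ≈ 538.72 → 538.7 per km²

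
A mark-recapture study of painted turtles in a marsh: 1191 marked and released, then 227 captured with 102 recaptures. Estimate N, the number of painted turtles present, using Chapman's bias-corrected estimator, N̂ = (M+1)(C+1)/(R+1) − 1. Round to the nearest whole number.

N̂ = (1191+1)(227+1)/(102+1) − 1 = 1192·228/103 − 1
= 271776/103 − 1 ≈ 2638.6 − 1 ≈ 2637.6 → 2638

N ≈ 2638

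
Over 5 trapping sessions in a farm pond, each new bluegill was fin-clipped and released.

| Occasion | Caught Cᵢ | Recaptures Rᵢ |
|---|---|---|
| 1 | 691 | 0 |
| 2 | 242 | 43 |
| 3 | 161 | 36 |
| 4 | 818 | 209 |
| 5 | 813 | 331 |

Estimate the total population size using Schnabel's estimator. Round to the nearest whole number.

Marked at large before each occasion: Mᵢ = Σⱼ<ᵢ (Cⱼ − Rⱼ) → M1=0, M2=691, M3=890, M4=1015, M5=1624
Σ MᵢCᵢ = 0·691 + 691·242 + 890·161 + 1015·818 + 1624·813 = 0 + 167222 + 143290 + 830270 + 1320312 = 2461094
Σ Rᵢ = 0 + 43 + 36 + 209 + 331 = 619
N̂ = 2461094 / 619 ≈ 3975.9 → 3976

N ≈ 3976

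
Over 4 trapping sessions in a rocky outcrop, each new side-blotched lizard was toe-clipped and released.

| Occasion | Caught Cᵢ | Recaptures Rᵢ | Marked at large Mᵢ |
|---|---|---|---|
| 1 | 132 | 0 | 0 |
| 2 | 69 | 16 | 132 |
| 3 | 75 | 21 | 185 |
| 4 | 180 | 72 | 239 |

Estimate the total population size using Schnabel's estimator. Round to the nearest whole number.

N ≈ 606

Σ MᵢCᵢ = 0·132 + 132·69 + 185·75 + 239·180 = 0 + 9108 + 13875 + 43020 = 66003
Σ Rᵢ = 0 + 16 + 21 + 72 = 109
N̂ = 66003 / 109 ≈ 605.5 → 606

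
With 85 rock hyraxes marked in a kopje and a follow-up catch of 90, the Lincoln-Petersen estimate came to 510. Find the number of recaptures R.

From N = M·C/R: R = M·C / N = 85·90 / 510 = 7650 / 510 = 15.

R = 15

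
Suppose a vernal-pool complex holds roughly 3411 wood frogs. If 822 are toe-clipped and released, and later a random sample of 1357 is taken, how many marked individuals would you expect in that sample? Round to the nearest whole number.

The marked fraction of the population is 822/3411, so in a sample of 1357 expect C·(M/N) marked.
E[R] = 822 × 1357 / 3411 = 1115454 / 3411 ≈ 327.0 → 327

expected recaptures ≈ 327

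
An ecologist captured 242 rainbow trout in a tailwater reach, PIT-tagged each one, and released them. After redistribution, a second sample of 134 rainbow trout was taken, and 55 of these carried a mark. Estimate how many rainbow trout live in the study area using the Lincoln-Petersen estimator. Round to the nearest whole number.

N ≈ 590

The marked fraction in the recapture sample should equal the marked fraction in the population: 55/134 = 242/N.
N = (242 × 134) / 55 = 32428 / 55 ≈ 589.6 → 590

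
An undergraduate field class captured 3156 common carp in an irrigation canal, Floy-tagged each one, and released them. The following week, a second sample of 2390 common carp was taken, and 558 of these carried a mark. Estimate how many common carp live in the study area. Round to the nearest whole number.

N ≈ 13,518

N = (3156 × 2390) / 558 = 7542840 / 558 ≈ 13517.6 → 13518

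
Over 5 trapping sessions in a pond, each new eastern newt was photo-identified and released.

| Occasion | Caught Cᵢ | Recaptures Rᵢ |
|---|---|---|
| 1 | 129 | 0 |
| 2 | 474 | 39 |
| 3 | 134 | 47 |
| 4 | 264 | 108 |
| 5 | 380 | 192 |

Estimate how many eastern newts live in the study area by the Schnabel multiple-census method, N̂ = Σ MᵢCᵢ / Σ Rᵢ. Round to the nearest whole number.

N ≈ 1594

Marked at large before each occasion: Mᵢ = Σⱼ<ᵢ (Cⱼ − Rⱼ) → M1=0, M2=129, M3=564, M4=651, M5=807
Σ MᵢCᵢ = 0·129 + 129·474 + 564·134 + 651·264 + 807·380 = 0 + 61146 + 75576 + 171864 + 306660 = 615246
Σ Rᵢ = 0 + 39 + 47 + 108 + 192 = 386
N̂ = 615246 / 386 ≈ 1593.9 → 1594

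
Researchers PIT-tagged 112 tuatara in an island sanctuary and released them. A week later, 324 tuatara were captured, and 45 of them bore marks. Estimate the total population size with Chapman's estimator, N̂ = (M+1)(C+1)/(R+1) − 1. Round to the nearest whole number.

N ≈ 797

N̂ = (112+1)(324+1)/(45+1) − 1 = 113·325/46 − 1
= 36725/46 − 1 ≈ 798.4 − 1 ≈ 797.4 → 797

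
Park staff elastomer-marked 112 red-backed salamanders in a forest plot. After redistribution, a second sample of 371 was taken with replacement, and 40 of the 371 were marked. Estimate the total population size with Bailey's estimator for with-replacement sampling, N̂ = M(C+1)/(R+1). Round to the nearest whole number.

N ≈ 1016

N̂ = 112·(371+1)/(40+1) = 112·372/41 = 41664/41 ≈ 1016.2 → 1016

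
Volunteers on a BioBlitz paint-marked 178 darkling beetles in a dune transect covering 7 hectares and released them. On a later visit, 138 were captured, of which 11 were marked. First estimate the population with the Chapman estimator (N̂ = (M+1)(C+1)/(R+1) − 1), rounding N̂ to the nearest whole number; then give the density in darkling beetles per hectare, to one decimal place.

density ≈ 296.0 darkling beetles per hectare

N̂ = 179·139/12 − 1 = 24881/12 − 1 ≈ 2072.4 → 2072
Density = N̂ / area = 2072 / 7 = 296.0 per hectare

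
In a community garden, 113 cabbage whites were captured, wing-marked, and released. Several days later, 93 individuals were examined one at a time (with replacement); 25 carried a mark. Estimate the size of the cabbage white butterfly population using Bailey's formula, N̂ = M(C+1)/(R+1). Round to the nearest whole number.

N̂ = 113·(93+1)/(25+1) = 113·94/26 = 10622/26 ≈ 408.5 → 409

N ≈ 409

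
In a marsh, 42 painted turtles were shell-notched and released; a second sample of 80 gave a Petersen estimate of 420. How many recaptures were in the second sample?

From N = M·C/R: R = M·C / N = 42·80 / 420 = 3360 / 420 = 8.

R = 8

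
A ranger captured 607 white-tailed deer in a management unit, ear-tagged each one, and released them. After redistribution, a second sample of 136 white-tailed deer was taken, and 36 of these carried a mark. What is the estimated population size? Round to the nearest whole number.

N ≈ 2293

Lincoln-Petersen assumes M/N = R/C, so N = M·C / R.
N = (607 × 136) / 36 = 82552 / 36 ≈ 2293.1 → 2293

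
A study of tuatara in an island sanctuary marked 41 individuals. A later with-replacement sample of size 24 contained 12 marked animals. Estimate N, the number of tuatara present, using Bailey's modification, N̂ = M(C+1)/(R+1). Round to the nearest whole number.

N̂ = 41·(24+1)/(12+1) = 41·25/13 = 1025/13 ≈ 78.8 → 79

N ≈ 79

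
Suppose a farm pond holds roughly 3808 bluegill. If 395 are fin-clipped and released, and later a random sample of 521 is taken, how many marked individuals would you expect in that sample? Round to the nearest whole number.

Expected recaptures E[R] = M·C / N.
E[R] = 395 × 521 / 3808 = 205795 / 3808 ≈ 54.0 → 54

expected recaptures ≈ 54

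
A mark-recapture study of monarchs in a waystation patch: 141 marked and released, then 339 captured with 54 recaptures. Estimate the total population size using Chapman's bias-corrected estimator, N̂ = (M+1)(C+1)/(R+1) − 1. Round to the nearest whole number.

N ≈ 877

N̂ = (141+1)(339+1)/(54+1) − 1 = 142·340/55 − 1
= 48280/55 − 1 ≈ 877.8 − 1 ≈ 876.8 → 877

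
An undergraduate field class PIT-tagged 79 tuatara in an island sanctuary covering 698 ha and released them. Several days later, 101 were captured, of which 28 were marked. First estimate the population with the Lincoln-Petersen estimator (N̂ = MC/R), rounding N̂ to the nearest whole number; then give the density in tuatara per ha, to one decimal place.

density ≈ 0.4 tuatara per ha

N̂ = 79·101/28 = 7979/28 ≈ 285.0 → 285
Density = N̂ / area = 285 / 698 ≈ 0.41 → 0.4 per ha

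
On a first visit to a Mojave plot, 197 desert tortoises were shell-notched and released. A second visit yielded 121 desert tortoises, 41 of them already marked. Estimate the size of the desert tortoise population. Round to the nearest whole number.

N ≈ 581

If marked individuals mix randomly, R/C ≈ M/N, giving N ≈ M·C/R.
N = (197 × 121) / 41 = 23837 / 41 ≈ 581.4 → 581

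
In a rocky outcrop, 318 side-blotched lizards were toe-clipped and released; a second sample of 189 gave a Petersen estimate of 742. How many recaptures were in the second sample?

R = 81

From N = M·C/R: R = M·C / N = 318·189 / 742 = 60102 / 742 = 81.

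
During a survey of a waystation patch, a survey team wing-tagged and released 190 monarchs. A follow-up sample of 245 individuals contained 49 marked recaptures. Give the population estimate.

Lincoln-Petersen assumes M/N = R/C, so N = M·C / R.
N = (190 × 245) / 49 = 46550 / 49 = 950

N = 950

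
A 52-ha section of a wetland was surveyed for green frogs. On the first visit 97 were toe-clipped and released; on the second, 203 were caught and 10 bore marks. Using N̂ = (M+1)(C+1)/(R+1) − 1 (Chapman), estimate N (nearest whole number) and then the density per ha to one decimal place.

density ≈ 34.9 green frogs per ha

N̂ = 98·204/11 − 1 = 19992/11 − 1 ≈ 1816.45 → 1816
Density = N̂ / area = 1816 / 52 ≈ 34.92 → 34.9 per ha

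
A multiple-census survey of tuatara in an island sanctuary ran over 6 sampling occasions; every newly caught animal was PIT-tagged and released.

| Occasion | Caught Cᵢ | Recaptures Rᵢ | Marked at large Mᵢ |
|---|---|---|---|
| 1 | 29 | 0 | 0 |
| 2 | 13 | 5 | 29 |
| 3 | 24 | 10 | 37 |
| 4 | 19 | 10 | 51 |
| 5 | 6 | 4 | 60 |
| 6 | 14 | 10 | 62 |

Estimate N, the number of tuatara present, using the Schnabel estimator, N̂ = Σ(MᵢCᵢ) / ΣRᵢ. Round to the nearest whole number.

Σ MᵢCᵢ = 0·29 + 29·13 + 37·24 + 51·19 + 60·6 + 62·14 = 0 + 377 + 888 + 969 + 360 + 868 = 3462
Σ Rᵢ = 0 + 5 + 10 + 10 + 4 + 10 = 39
N̂ = 3462 / 39 ≈ 88.8 → 89

N ≈ 89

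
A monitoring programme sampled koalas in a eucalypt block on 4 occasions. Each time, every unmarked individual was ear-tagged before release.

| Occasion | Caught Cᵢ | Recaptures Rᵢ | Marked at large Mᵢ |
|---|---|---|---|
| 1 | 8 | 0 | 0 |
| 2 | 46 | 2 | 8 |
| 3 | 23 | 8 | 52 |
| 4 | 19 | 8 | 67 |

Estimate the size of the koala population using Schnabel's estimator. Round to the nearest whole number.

Σ MᵢCᵢ = 0·8 + 8·46 + 52·23 + 67·19 = 0 + 368 + 1196 + 1273 = 2837
Σ Rᵢ = 0 + 2 + 8 + 8 = 18
N̂ = 2837 / 18 ≈ 157.6 → 158

N ≈ 158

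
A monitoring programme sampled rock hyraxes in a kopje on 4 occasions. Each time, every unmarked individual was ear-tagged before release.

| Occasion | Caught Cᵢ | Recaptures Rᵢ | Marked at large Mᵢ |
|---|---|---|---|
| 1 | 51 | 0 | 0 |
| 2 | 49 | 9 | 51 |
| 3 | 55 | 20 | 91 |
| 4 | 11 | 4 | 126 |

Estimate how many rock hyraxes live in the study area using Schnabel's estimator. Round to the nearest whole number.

Σ MᵢCᵢ = 0·51 + 51·49 + 91·55 + 126·11 = 0 + 2499 + 5005 + 1386 = 8890
Σ Rᵢ = 0 + 9 + 20 + 4 = 33
N̂ = 8890 / 33 ≈ 269.4 → 269

N ≈ 269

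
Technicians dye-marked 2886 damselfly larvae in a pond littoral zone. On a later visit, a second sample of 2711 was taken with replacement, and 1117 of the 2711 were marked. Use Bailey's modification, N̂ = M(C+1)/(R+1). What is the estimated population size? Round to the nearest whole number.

N ≈ 7001

N̂ = 2886·(2711+1)/(1117+1) = 2886·2712/1118 = 7826832/1118 ≈ 7000.7 → 7001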